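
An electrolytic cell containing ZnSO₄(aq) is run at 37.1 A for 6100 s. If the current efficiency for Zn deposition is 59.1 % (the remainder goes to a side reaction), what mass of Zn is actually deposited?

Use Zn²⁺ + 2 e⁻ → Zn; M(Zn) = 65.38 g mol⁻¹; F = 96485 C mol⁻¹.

Q = I·t = 37.10 × 6100.0 = 226300 C.
n(e⁻) = 226300/96485 = 2.346 mol; theoretically n(Zn) = 2.346/2 = 1.173 mol, m_theo = 76.68 g.
At 59.1 % efficiency, m_actual = 0.591 × 76.68 = 45.3 g.

45.3 g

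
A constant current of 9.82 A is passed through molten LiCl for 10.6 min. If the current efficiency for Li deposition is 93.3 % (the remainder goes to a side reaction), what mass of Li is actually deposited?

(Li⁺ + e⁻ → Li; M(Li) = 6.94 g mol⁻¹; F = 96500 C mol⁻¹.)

Q = I·t = 9.820 × 636.00 = 6246 C.
n(e⁻) = 6246/96500 = 0.06472 mol; theoretically n(Li) = 0.06472/1 = 0.06472 mol, m_theo = 0.4492 g.
At 93.3 % efficiency, m_actual = 0.933 × 0.4492 = 0.419 g.

0.419 g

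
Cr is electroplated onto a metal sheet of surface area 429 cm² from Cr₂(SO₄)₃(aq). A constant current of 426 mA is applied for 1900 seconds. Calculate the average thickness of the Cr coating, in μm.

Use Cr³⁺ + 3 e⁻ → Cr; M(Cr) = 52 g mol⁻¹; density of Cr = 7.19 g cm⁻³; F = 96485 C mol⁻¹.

Q = I·t = 0.4260 × 1900.0 = 809.4 C; n(e⁻) = 0.008389 mol.
n(Cr) = n(e⁻)/3 = 0.002796 mol, so m = 0.002796 × 52 = 0.1454 g.
Volume = m/ρ = 0.1454 / 7.19 = 0.02022 cm³.
Thickness = V/A = 0.02022 / 429 = 4.71 × 10⁻⁵ cm = 0.471 μm.

0.471 μm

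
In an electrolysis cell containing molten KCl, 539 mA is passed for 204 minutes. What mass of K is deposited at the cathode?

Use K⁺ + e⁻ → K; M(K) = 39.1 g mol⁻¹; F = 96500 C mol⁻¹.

2.67 g

Q = I·t = 0.5390 A × 12240 s = 6597 C.
n(e⁻) = Q/F = 6597 / 96500 = 0.06837 mol.
K⁺ + e⁻ → K, so n(K) = n(e⁻)/1 = 0.06837 mol.
m = n·M = 0.06837 × 39.1 = 2.67 g.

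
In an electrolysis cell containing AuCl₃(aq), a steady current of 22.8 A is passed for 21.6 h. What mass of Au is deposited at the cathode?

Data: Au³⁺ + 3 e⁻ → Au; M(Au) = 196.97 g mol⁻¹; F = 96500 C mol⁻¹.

Q = I·t = 22.80 A × 77760 s = 1773000 C.
n(e⁻) = Q/F = 1773000 / 96500 = 18.37 mol.
Au³⁺ + 3 e⁻ → Au, so n(Au) = n(e⁻)/3 = 6.124 mol.
m = n·M = 6.124 × 196.97 = 1210 g.

1210 g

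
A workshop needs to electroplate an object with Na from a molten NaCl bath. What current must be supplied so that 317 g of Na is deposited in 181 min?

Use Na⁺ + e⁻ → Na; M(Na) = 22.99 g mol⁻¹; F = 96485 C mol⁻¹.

n(Na) = 317 / 22.99 = 13.79 mol.
n(e⁻) = 1 × 13.79 = 13.79 mol.
Q = n(e⁻)·F = 13.79 × 96485 = 1330000 C.
I = Q/t = 1330000 / 10860 s = 123 A.

123 A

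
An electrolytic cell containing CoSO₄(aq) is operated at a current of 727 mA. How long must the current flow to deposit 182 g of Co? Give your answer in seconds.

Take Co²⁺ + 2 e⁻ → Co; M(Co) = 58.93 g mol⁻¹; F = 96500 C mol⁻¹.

n(Co) = m/M = 182 / 58.93 = 3.088 mol.
Each Co atom requires 2 electrons, so n(e⁻) = 2 × 3.088 = 6.177 mol.
Q = n(e⁻)·F = 6.177 × 96500 = 596100 C.
t = Q/I = 596100 / 0.7270 A = 819900 s.

8.20 × 10⁵ s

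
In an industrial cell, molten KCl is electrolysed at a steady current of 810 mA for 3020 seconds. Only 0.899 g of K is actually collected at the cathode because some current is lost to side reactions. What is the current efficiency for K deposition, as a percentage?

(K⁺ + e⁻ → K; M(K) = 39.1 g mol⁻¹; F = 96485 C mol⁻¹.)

Q = I·t = 0.8100 × 3020.0 = 2446 C; n(e⁻) = 2446/96485 = 0.02535 mol.
Theoretical n(K) = n(e⁻)/1 = 0.02535 mol, i.e. m_theo = 0.02535 × 39.1 = 0.9913 g.
Efficiency = m_actual / m_theo = 0.899 / 0.9913 = 90.7 %.

90.7 %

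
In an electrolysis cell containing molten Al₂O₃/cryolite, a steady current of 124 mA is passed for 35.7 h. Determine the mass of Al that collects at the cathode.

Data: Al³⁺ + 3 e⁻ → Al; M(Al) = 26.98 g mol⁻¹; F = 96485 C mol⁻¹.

1.49 g

Q = I·t = 0.1240 A × 128520 s = 15940 C.
n(e⁻) = Q/F = 15940 / 96485 = 0.1652 mol.
Al³⁺ + 3 e⁻ → Al, so n(Al) = n(e⁻)/3 = 0.05506 mol.
m = n·M = 0.05506 × 26.98 = 1.49 g.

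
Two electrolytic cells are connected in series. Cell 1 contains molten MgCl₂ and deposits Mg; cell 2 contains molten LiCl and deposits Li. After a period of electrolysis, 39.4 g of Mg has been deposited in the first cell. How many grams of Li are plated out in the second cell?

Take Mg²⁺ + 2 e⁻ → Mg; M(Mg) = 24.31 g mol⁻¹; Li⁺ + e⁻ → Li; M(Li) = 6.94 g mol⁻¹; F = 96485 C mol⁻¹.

n(Mg) = 39.4 / 24.31 = 1.621 mol.
Since Mg²⁺ + 2 e⁻ → Mg, n(e⁻) passed = 2 × 1.621 = 3.241 mol.
Cells in series carry the same charge, so the same 3.241 mol of electrons passes through cell 2.
Li⁺ + e⁻ → Li, so n(Li) = 3.241 / 1 = 3.241 mol.
m(Li) = 3.241 × 6.94 = 22.5 g.

22.5 g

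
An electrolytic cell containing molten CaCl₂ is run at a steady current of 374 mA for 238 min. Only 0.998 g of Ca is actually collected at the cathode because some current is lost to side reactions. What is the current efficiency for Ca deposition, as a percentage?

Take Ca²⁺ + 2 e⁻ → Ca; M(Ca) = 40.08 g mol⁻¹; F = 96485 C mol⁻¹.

90.0 %

Q = I·t = 0.3740 × 14280 = 5341 C; n(e⁻) = 5341/96485 = 0.05535 mol.
Theoretical n(Ca) = n(e⁻)/2 = 0.02768 mol, i.e. m_theo = 0.02768 × 40.08 = 1.109 g.
Efficiency = m_actual / m_theo = 0.998 / 1.109 = 90.0 %.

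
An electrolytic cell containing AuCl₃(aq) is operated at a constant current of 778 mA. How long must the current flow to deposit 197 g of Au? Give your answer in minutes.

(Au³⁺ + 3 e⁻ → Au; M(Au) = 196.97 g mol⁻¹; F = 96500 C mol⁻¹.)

n(Au) = m/M = 197 / 196.97 = 1.000 mol.
Each Au atom requires 3 electrons, so n(e⁻) = 3 × 1.000 = 3.000 mol.
Q = n(e⁻)·F = 3.000 × 96500 = 289500 C.
t = Q/I = 289500 / 0.7780 A = 372200 s = 6200 min.

6200 min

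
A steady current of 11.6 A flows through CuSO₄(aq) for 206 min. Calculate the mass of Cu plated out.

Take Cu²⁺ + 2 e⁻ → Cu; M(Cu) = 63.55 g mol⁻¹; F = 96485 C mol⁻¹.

47.2 g

Q = I·t = 11.60 A × 12360 s = 143400 C.
n(e⁻) = Q/F = 143400 / 96485 = 1.486 mol.
Cu²⁺ + 2 e⁻ → Cu, so n(Cu) = n(e⁻)/2 = 0.7430 mol.
m = n·M = 0.7430 × 63.55 = 47.2 g.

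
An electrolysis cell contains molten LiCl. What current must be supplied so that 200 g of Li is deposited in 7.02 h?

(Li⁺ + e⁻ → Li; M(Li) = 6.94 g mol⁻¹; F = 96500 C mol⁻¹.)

n(Li) = 200 / 6.94 = 28.82 mol.
n(e⁻) = 1 × 28.82 = 28.82 mol.
Q = n(e⁻)·F = 28.82 × 96500 = 2781000 C.
I = Q/t = 2781000 / 25272 s = 110 A.

110 A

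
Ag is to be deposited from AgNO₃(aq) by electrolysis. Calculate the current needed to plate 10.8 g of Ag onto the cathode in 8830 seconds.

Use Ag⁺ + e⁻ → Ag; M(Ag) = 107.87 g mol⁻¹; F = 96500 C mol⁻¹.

n(Ag) = 10.8 / 107.87 = 0.1001 mol.
n(e⁻) = 1 × 0.1001 = 0.1001 mol.
Q = n(e⁻)·F = 0.1001 × 96500 = 9662 C.
I = Q/t = 9662 / 8830.0 s = 1.09 A.

1.09 A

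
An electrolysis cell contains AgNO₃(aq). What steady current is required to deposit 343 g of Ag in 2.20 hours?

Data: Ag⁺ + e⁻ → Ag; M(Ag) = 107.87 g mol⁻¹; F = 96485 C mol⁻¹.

38.7 A

n(Ag) = 343 / 107.87 = 3.180 mol.
n(e⁻) = 1 × 3.180 = 3.180 mol.
Q = n(e⁻)·F = 3.180 × 96485 = 306800 C.
I = Q/t = 306800 / 7920.0 s = 38.7 A.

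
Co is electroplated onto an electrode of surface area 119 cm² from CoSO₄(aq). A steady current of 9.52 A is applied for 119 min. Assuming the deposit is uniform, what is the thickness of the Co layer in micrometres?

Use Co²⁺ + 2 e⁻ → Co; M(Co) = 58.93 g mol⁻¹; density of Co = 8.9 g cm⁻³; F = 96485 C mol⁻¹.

196 μm

Q = I·t = 9.520 × 7140.0 = 67970 C; n(e⁻) = 0.7045 mol.
n(Co) = n(e⁻)/2 = 0.3522 mol, so m = 0.3522 × 58.93 = 20.76 g.
Volume = m/ρ = 20.76 / 8.9 = 2.332 cm³.
Thickness = V/A = 2.332 / 119 = 0.0196 cm = 196 μm.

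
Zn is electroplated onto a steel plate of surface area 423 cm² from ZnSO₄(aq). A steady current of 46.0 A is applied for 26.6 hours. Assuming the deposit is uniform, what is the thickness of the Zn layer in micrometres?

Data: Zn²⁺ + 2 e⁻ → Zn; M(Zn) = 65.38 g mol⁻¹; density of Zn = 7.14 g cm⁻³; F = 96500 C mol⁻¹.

4940 μm

Q = I·t = 46.00 × 95760 = 4405000 C; n(e⁻) = 45.65 mol.
n(Zn) = n(e⁻)/2 = 22.82 mol, so m = 22.82 × 65.38 = 1492 g.
Volume = m/ρ = 1492 / 7.14 = 209.0 cm³.
Thickness = V/A = 209.0 / 423 = 0.494 cm = 4940 μm.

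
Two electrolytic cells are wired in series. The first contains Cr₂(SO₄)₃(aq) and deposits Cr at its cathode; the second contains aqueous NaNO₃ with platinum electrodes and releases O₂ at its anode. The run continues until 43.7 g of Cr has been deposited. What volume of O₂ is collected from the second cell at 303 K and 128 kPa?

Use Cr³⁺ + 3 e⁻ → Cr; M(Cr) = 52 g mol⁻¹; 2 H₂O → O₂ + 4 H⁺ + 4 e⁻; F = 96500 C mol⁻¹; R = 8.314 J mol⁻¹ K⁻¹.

12.4 L

n(Cr) = 43.7 / 52 = 0.8404 mol, so n(e⁻) = 3 × 0.8404 = 2.521 mol.
The cells are in series, so the same 2.521 mol of electrons passes through the second cell.
2 H₂O → O₂ + 4 H⁺ + 4 e⁻ — 4 mol e⁻ per mol O₂, so n(O₂) = 2.521/4 = 0.6303 mol.
V = nRT/P = (0.6303 × 8.314 × 303) / (128 × 10³) = 0.0124 m³ = 12.4 L.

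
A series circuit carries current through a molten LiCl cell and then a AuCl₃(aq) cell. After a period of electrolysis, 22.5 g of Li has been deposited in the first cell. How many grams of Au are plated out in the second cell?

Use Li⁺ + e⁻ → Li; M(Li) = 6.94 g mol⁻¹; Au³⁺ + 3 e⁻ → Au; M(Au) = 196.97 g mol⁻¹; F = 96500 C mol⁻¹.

n(Li) = 22.5 / 6.94 = 3.242 mol.
Since Li⁺ + e⁻ → Li, n(e⁻) passed = 1 × 3.242 = 3.242 mol.
Cells in series carry the same charge, so the same 3.242 mol of electrons passes through cell 2.
Au³⁺ + 3 e⁻ → Au, so n(Au) = 3.242 / 3 = 1.081 mol.
m(Au) = 1.081 × 196.97 = 213 g.

213 g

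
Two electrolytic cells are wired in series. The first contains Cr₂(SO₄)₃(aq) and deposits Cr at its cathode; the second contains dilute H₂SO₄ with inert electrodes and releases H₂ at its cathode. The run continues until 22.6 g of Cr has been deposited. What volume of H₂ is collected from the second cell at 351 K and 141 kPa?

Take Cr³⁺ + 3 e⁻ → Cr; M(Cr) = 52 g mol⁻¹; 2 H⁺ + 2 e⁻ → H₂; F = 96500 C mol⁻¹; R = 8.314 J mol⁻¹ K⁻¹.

13.5 L

n(Cr) = 22.6 / 52 = 0.4346 mol, so n(e⁻) = 3 × 0.4346 = 1.304 mol.
The cells are in series, so the same 1.304 mol of electrons passes through the second cell.
2 H⁺ + 2 e⁻ → H₂ — 2 mol e⁻ per mol H₂, so n(H₂) = 1.304/2 = 0.6519 mol.
V = nRT/P = (0.6519 × 8.314 × 351) / (141 × 10³) = 0.0135 m³ = 13.5 L.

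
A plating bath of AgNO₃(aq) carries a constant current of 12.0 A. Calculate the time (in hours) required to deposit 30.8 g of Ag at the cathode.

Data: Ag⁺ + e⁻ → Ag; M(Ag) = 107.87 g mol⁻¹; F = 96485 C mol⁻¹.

n(Ag) = m/M = 30.8 / 107.87 = 0.2855 mol.
Each Ag atom requires 1 electron, so n(e⁻) = 1 × 0.2855 = 0.2855 mol.
Q = n(e⁻)·F = 0.2855 × 96485 = 27550 C.
t = Q/I = 27550 / 12.00 A = 2296 s = 0.638 h.

0.638 h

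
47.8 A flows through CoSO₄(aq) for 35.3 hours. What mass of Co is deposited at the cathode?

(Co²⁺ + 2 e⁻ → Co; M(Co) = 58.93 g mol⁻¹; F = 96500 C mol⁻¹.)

Q = I·t = 47.80 A × 127080 s = 6074000 C.
n(e⁻) = Q/F = 6074000 / 96500 = 62.95 mol.
Co²⁺ + 2 e⁻ → Co, so n(Co) = n(e⁻)/2 = 31.47 mol.
m = n·M = 31.47 × 58.93 = 1850 g.

1850 g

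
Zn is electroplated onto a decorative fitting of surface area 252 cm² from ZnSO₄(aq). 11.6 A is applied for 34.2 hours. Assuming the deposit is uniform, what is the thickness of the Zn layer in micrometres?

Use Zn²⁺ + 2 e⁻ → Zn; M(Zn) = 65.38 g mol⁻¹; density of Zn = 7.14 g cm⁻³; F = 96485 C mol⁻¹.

2690 μm

Q = I·t = 11.60 × 123120 = 1428000 C; n(e⁻) = 14.80 mol.
n(Zn) = n(e⁻)/2 = 7.401 mol, so m = 7.401 × 65.38 = 483.9 g.
Volume = m/ρ = 483.9 / 7.14 = 67.77 cm³.
Thickness = V/A = 67.77 / 252 = 0.269 cm = 2690 μm.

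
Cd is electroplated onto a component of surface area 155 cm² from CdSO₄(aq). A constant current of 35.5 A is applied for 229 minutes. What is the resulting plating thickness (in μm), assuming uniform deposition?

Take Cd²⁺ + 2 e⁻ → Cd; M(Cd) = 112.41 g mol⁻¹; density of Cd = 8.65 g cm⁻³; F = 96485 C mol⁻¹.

Q = I·t = 35.50 × 13740 = 487800 C; n(e⁻) = 5.055 mol.
n(Cd) = n(e⁻)/2 = 2.528 mol, so m = 2.528 × 112.41 = 284.1 g.
Volume = m/ρ = 284.1 / 8.65 = 32.85 cm³.
Thickness = V/A = 32.85 / 155 = 0.212 cm = 2120 μm.

2120 μm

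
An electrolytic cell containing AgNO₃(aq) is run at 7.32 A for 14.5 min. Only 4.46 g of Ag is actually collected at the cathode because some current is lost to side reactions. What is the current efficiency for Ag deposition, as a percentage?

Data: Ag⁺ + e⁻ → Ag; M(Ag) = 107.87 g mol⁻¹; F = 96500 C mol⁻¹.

62.7 %

Q = I·t = 7.320 × 870.00 = 6368 C; n(e⁻) = 6368/96500 = 0.06599 mol.
Theoretical n(Ag) = n(e⁻)/1 = 0.06599 mol, i.e. m_theo = 0.06599 × 107.87 = 7.119 g.
Efficiency = m_actual / m_theo = 4.46 / 7.119 = 62.7 %.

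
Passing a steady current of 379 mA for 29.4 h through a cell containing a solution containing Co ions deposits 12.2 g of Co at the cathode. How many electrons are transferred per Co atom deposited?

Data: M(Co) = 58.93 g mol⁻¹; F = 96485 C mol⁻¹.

Q = I·t = 0.3790 A × 105840 s = 40110 C, so n(e⁻) = 40110/96485 = 0.4157 mol.
n(Co) deposited = 12.2 / 58.93 = 0.2070 mol.
Electrons per atom = n(e⁻)/n(Co) = 0.4157 / 0.2070 = 2.01 ≈ 2, so the ion is Co²⁺.

2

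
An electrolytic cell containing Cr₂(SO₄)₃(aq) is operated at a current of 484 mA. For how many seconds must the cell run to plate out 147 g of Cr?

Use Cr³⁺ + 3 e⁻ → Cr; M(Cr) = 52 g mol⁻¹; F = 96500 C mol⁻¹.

n(Cr) = m/M = 147 / 52 = 2.827 mol.
Each Cr atom requires 3 electrons, so n(e⁻) = 3 × 2.827 = 8.481 mol.
Q = n(e⁻)·F = 8.481 × 96500 = 818400 C.
t = Q/I = 818400 / 0.4840 A = 1691000 s.

1.69 × 10⁶ s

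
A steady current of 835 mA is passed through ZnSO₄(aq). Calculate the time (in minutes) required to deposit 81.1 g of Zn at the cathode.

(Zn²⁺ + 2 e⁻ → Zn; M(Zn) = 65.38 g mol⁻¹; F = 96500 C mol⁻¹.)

n(Zn) = m/M = 81.1 / 65.38 = 1.240 mol.
Each Zn atom requires 2 electrons, so n(e⁻) = 2 × 1.240 = 2.481 mol.
Q = n(e⁻)·F = 2.481 × 96500 = 239400 C.
t = Q/I = 239400 / 0.8350 A = 286700 s = 4780 min.

4780 min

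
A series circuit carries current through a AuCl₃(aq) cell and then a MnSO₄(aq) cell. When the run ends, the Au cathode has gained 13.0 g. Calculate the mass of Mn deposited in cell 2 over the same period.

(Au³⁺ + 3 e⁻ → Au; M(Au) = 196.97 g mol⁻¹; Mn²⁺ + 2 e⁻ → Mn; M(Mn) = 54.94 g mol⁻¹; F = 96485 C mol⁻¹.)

5.44 g

n(Au) = 13.0 / 196.97 = 0.06600 mol.
Since Au³⁺ + 3 e⁻ → Au, n(e⁻) passed = 3 × 0.06600 = 0.1980 mol.
Cells in series carry the same charge, so the same 0.1980 mol of electrons passes through cell 2.
Mn²⁺ + 2 e⁻ → Mn, so n(Mn) = 0.1980 / 2 = 0.09900 mol.
m(Mn) = 0.09900 × 54.94 = 5.44 g.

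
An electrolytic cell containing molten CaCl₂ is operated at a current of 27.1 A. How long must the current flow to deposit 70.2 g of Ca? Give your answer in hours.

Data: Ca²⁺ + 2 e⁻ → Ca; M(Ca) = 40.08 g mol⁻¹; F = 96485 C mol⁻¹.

3.46 h

n(Ca) = m/M = 70.2 / 40.08 = 1.751 mol.
Each Ca atom requires 2 electrons, so n(e⁻) = 2 × 1.751 = 3.503 mol.
Q = n(e⁻)·F = 3.503 × 96485 = 338000 C.
t = Q/I = 338000 / 27.10 A = 12470 s = 3.46 h.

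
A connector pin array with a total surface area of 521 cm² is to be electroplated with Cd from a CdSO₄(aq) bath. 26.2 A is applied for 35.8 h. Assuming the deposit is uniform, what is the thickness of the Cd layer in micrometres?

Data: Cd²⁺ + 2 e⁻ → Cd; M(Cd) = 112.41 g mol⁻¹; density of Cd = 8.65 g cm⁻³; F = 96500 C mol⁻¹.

4360 μm

Q = I·t = 26.20 × 128880 = 3377000 C; n(e⁻) = 34.99 mol.
n(Cd) = n(e⁻)/2 = 17.50 mol, so m = 17.50 × 112.41 = 1967 g.
Volume = m/ρ = 1967 / 8.65 = 227.4 cm³.
Thickness = V/A = 227.4 / 521 = 0.436 cm = 4360 μm.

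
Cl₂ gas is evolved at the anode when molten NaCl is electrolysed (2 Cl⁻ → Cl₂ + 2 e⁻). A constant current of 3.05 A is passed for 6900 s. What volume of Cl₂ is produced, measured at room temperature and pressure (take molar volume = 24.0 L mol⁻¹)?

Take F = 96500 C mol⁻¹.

Q = I·t = 3.050 A × 6900.0 s = 21040 C.
n(e⁻) = Q/F = 21040 / 96500 = 0.2181 mol.
2 electrons are transferred per Cl₂ molecule, so n(Cl₂) = 0.2181 / 2 = 0.1090 mol.
V = n × V_m = 0.1090 × 24.0 = 2.62 L.

2.62 L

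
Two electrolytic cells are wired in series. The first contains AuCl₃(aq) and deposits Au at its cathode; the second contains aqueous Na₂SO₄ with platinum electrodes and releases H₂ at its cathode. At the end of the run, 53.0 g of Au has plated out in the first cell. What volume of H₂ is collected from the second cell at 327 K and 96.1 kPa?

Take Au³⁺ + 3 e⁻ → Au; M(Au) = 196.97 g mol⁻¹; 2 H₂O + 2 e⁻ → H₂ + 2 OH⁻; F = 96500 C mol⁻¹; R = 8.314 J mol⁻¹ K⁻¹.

11.4 L

n(Au) = 53.0 / 196.97 = 0.2691 mol, so n(e⁻) = 3 × 0.2691 = 0.8072 mol.
The cells are in series, so the same 0.8072 mol of electrons passes through the second cell.
2 H₂O + 2 e⁻ → H₂ + 2 OH⁻ — 2 mol e⁻ per mol H₂, so n(H₂) = 0.8072/2 = 0.4036 mol.
V = nRT/P = (0.4036 × 8.314 × 327) / (96.1 × 10³) = 0.0114 m³ = 11.4 L.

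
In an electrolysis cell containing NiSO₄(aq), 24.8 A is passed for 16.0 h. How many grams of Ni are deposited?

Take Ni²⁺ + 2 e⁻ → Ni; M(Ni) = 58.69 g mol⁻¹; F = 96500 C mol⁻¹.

Q = I·t = 24.80 A × 57600 s = 1428000 C.
n(e⁻) = Q/F = 1428000 / 96500 = 14.80 mol.
Ni²⁺ + 2 e⁻ → Ni, so n(Ni) = n(e⁻)/2 = 7.401 mol.
m = n·M = 7.401 × 58.69 = 434 g.

434 g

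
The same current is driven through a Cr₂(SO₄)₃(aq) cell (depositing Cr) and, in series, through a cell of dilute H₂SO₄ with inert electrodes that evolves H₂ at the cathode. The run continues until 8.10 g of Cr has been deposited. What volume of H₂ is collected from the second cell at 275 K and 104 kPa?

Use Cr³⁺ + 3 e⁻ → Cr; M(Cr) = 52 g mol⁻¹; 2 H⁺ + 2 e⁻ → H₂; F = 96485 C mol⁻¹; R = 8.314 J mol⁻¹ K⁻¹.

n(Cr) = 8.10 / 52 = 0.1558 mol, so n(e⁻) = 3 × 0.1558 = 0.4673 mol.
The cells are in series, so the same 0.4673 mol of electrons passes through the second cell.
2 H⁺ + 2 e⁻ → H₂ — 2 mol e⁻ per mol H₂, so n(H₂) = 0.4673/2 = 0.2337 mol.
V = nRT/P = (0.2337 × 8.314 × 275) / (104 × 10³) = 0.00514 m³ = 5.14 L.

5.14 L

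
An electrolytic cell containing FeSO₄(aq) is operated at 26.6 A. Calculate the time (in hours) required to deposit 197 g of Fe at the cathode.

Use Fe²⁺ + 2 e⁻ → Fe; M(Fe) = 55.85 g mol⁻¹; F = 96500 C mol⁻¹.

n(Fe) = m/M = 197 / 55.85 = 3.527 mol.
Each Fe atom requires 2 electrons, so n(e⁻) = 2 × 3.527 = 7.055 mol.
Q = n(e⁻)·F = 7.055 × 96500 = 680800 C.
t = Q/I = 680800 / 26.60 A = 25590 s = 7.11 h.

7.11 h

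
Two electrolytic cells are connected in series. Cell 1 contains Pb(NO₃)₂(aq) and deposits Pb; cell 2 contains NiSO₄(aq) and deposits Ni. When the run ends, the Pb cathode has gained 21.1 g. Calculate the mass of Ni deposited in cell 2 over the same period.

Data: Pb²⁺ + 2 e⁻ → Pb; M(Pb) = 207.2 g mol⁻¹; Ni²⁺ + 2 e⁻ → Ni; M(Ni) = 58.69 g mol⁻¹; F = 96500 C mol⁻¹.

n(Pb) = 21.1 / 207.2 = 0.1018 mol.
Since Pb²⁺ + 2 e⁻ → Pb, n(e⁻) passed = 2 × 0.1018 = 0.2037 mol.
Cells in series carry the same charge, so the same 0.2037 mol of electrons passes through cell 2.
Ni²⁺ + 2 e⁻ → Ni, so n(Ni) = 0.2037 / 2 = 0.1018 mol.
m(Ni) = 0.1018 × 58.69 = 5.98 g.

5.98 g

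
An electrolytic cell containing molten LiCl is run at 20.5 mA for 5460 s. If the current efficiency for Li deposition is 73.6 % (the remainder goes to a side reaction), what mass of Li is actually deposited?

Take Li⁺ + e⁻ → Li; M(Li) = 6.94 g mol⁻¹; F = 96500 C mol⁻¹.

Q = I·t = 0.02050 × 5460.0 = 111.9 C.
n(e⁻) = 111.9/96500 = 0.001160 mol; theoretically n(Li) = 0.001160/1 = 0.001160 mol, m_theo = 0.008050 g.
At 73.6 % efficiency, m_actual = 0.736 × 0.008050 = 0.00592 g.

0.00592 g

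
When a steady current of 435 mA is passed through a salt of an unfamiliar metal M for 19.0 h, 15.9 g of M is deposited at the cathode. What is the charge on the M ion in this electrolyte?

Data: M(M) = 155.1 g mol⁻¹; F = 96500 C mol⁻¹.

Q = I·t = 0.4350 A × 68400 s = 29750 C, so n(e⁻) = 29750/96500 = 0.3083 mol.
n(M) deposited = 15.9 / 155.1 = 0.1025 mol.
Electrons per atom = n(e⁻)/n(M) = 0.3083 / 0.1025 = 3.01 ≈ 3, so the ion is M³⁺.

+3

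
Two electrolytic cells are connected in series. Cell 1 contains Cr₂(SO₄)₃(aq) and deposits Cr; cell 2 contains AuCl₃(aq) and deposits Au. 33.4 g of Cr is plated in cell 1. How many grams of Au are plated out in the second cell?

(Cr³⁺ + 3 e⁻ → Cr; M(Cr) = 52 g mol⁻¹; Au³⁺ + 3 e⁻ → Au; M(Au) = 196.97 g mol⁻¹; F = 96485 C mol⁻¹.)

n(Cr) = 33.4 / 52 = 0.6423 mol.
Since Cr³⁺ + 3 e⁻ → Cr, n(e⁻) passed = 3 × 0.6423 = 1.927 mol.
Cells in series carry the same charge, so the same 1.927 mol of electrons passes through cell 2.
Au³⁺ + 3 e⁻ → Au, so n(Au) = 1.927 / 3 = 0.6423 mol.
m(Au) = 0.6423 × 196.97 = 127 g.

127 g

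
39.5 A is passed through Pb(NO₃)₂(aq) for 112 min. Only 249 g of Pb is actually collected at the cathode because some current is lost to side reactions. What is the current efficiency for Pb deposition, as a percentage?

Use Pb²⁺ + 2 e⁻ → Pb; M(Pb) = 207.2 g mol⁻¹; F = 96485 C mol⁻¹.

Q = I·t = 39.50 × 6720.0 = 265400 C; n(e⁻) = 265400/96485 = 2.751 mol.
Theoretical n(Pb) = n(e⁻)/2 = 1.376 mol, i.e. m_theo = 1.376 × 207.2 = 285.0 g.
Efficiency = m_actual / m_theo = 249 / 285.0 = 87.4 %.

87.4 %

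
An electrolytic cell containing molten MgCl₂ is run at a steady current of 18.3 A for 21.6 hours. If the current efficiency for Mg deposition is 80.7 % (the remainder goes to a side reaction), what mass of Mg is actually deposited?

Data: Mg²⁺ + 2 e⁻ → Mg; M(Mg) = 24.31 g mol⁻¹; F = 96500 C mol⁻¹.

145 g

Q = I·t = 18.30 × 77760 = 1423000 C.
n(e⁻) = 1423000/96500 = 14.75 mol; theoretically n(Mg) = 14.75/2 = 7.373 mol, m_theo = 179.2 g.
At 80.7 % efficiency, m_actual = 0.807 × 179.2 = 145 g.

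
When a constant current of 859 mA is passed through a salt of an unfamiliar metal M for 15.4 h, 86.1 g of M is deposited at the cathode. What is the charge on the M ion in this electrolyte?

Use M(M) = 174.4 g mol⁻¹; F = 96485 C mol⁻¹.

+1

Q = I·t = 0.8590 A × 55440 s = 47620 C, so n(e⁻) = 47620/96485 = 0.4936 mol.
n(M) deposited = 86.1 / 174.4 = 0.4937 mol.
Electrons per atom = n(e⁻)/n(M) = 0.4936 / 0.4937 = 1.00 ≈ 1, so the ion is M⁺.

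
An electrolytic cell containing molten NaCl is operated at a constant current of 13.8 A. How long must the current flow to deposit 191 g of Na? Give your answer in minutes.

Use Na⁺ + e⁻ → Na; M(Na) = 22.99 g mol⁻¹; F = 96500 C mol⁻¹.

n(Na) = m/M = 191 / 22.99 = 8.308 mol.
Each Na atom requires 1 electron, so n(e⁻) = 1 × 8.308 = 8.308 mol.
Q = n(e⁻)·F = 8.308 × 96500 = 801700 C.
t = Q/I = 801700 / 13.80 A = 58100 s = 968 min.

968 min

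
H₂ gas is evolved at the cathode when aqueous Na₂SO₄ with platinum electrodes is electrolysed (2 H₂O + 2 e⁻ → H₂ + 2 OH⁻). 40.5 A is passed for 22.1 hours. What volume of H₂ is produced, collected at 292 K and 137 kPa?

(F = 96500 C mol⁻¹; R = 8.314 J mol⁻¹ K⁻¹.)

296 L

Q = I·t = 40.50 A × 79560 s = 3222000 C.
n(e⁻) = Q/F = 3222000 / 96500 = 33.39 mol.
2 electrons are transferred per H₂ molecule, so n(H₂) = 33.39 / 2 = 16.70 mol.
V = nRT/P = (16.70 × 8.314 × 292) / (137 × 10³ Pa) = 0.296 m³ = 296 L.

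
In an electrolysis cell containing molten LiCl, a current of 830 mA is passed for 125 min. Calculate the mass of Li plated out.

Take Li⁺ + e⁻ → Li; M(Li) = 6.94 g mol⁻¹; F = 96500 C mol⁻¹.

0.448 g

Q = I·t = 0.8300 A × 7500.0 s = 6225 C.
n(e⁻) = Q/F = 6225 / 96500 = 0.06451 mol.
Li⁺ + e⁻ → Li, so n(Li) = n(e⁻)/1 = 0.06451 mol.
m = n·M = 0.06451 × 6.94 = 0.448 g.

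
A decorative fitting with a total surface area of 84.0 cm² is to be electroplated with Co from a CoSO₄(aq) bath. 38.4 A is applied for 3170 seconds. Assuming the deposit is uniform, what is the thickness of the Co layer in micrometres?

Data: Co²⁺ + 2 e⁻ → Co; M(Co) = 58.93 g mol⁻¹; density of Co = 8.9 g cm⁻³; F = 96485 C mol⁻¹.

497 μm

Q = I·t = 38.40 × 3170.0 = 121700 C; n(e⁻) = 1.262 mol.
n(Co) = n(e⁻)/2 = 0.6308 mol, so m = 0.6308 × 58.93 = 37.17 g.
Volume = m/ρ = 37.17 / 8.9 = 4.177 cm³.
Thickness = V/A = 4.177 / 84.0 = 0.0497 cm = 497 μm.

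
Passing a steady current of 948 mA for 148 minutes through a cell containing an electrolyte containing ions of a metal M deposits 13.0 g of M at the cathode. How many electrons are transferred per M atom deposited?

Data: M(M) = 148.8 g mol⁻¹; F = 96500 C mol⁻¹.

Q = I·t = 0.9480 A × 8880.0 s = 8418 C, so n(e⁻) = 8418/96500 = 0.08724 mol.
n(M) deposited = 13.0 / 148.8 = 0.08737 mol.
Electrons per atom = n(e⁻)/n(M) = 0.08724 / 0.08737 = 0.999 ≈ 1, so the ion is M⁺.

1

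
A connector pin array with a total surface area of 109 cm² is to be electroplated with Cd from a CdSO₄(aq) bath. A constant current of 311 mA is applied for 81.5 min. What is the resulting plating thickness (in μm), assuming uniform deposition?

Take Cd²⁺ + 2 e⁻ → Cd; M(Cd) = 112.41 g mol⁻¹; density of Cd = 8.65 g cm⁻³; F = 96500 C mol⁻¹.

Q = I·t = 0.3110 × 4890.0 = 1521 C; n(e⁻) = 0.01576 mol.
n(Cd) = n(e⁻)/2 = 0.007880 mol, so m = 0.007880 × 112.41 = 0.8858 g.
Volume = m/ρ = 0.8858 / 8.65 = 0.1024 cm³.
Thickness = V/A = 0.1024 / 109 = 9.39 × 10⁻⁴ cm = 9.39 μm.

9.39 μm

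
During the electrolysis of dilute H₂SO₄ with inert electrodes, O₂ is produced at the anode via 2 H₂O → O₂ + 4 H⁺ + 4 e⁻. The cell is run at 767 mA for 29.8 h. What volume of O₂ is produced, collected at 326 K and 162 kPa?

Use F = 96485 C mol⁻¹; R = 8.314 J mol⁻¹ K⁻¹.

3.57 L

Q = I·t = 0.7670 A × 107280 s = 82280 C.
n(e⁻) = Q/F = 82280 / 96485 = 0.8528 mol.
4 electrons are transferred per O₂ molecule, so n(O₂) = 0.8528 / 4 = 0.2132 mol.
V = nRT/P = (0.2132 × 8.314 × 326) / (162 × 10³ Pa) = 0.00357 m³ = 3.57 L.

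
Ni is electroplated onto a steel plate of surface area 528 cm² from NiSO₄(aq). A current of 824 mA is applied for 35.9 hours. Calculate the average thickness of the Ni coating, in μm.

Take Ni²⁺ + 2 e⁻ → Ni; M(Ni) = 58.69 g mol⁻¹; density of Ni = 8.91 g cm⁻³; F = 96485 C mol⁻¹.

Q = I·t = 0.8240 × 129240 = 106500 C; n(e⁻) = 1.104 mol.
n(Ni) = n(e⁻)/2 = 0.5519 mol, so m = 0.5519 × 58.69 = 32.39 g.
Volume = m/ρ = 32.39 / 8.91 = 3.635 cm³.
Thickness = V/A = 3.635 / 528 = 0.00688 cm = 68.8 μm.

68.8 μm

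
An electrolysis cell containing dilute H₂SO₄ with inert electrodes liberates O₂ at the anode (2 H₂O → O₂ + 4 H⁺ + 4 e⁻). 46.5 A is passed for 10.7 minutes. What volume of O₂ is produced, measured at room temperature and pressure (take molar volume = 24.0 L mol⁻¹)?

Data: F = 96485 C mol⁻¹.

1.86 L

Q = I·t = 46.50 A × 642.00 s = 29850 C.
n(e⁻) = Q/F = 29850 / 96485 = 0.3094 mol.
4 electrons are transferred per O₂ molecule, so n(O₂) = 0.3094 / 4 = 0.07735 mol.
V = n × V_m = 0.07735 × 24.0 = 1.86 L.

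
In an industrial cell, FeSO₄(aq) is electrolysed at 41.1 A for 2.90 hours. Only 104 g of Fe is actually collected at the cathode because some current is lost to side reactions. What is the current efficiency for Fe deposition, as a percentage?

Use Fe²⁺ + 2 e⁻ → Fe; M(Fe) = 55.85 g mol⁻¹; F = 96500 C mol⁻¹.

83.8 %

Q = I·t = 41.10 × 10440 = 429100 C; n(e⁻) = 429100/96500 = 4.446 mol.
Theoretical n(Fe) = n(e⁻)/2 = 2.223 mol, i.e. m_theo = 2.223 × 55.85 = 124.2 g.
Efficiency = m_actual / m_theo = 104 / 124.2 = 83.8 %.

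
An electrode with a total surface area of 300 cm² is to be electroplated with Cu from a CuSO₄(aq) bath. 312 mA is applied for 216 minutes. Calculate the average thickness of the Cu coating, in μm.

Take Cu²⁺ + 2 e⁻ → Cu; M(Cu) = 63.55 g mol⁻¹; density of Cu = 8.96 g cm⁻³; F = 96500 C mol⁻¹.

Q = I·t = 0.3120 × 12960 = 4044 C; n(e⁻) = 0.04190 mol.
n(Cu) = n(e⁻)/2 = 0.02095 mol, so m = 0.02095 × 63.55 = 1.331 g.
Volume = m/ρ = 1.331 / 8.96 = 0.1486 cm³.
Thickness = V/A = 0.1486 / 300 = 4.95 × 10⁻⁴ cm = 4.95 μm.

4.95 μm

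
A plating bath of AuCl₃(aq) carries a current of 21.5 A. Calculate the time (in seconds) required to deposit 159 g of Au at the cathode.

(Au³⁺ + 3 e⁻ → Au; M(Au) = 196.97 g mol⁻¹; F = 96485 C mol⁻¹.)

n(Au) = m/M = 159 / 196.97 = 0.8072 mol.
Each Au atom requires 3 electrons, so n(e⁻) = 3 × 0.8072 = 2.422 mol.
Q = n(e⁻)·F = 2.422 × 96485 = 233700 C.
t = Q/I = 233700 / 21.50 A = 10870 s.

10900 s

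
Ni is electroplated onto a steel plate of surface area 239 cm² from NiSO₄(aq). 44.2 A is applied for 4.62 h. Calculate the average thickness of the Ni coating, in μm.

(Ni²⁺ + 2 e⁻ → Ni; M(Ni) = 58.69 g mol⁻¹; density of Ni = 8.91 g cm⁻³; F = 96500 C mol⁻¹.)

Q = I·t = 44.20 × 16632 = 735100 C; n(e⁻) = 7.618 mol.
n(Ni) = n(e⁻)/2 = 3.809 mol, so m = 3.809 × 58.69 = 223.5 g.
Volume = m/ρ = 223.5 / 8.91 = 25.09 cm³.
Thickness = V/A = 25.09 / 239 = 0.105 cm = 1050 μm.

1050 μm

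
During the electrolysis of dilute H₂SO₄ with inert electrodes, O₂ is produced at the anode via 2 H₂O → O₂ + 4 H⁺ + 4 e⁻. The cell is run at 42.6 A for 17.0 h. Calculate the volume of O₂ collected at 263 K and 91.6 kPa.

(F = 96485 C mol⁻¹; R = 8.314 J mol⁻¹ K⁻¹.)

Q = I·t = 42.60 A × 61200 s = 2607000 C.
n(e⁻) = Q/F = 2607000 / 96485 = 27.02 mol.
4 electrons are transferred per O₂ molecule, so n(O₂) = 27.02 / 4 = 6.755 mol.
V = nRT/P = (6.755 × 8.314 × 263) / (91.6 × 10³ Pa) = 0.161 m³ = 161 L.

161 L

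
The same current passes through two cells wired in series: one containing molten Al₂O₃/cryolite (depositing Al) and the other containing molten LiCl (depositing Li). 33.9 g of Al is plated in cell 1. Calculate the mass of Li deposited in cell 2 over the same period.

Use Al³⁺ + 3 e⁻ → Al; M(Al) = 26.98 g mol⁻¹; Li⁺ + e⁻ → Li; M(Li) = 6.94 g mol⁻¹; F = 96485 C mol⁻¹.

n(Al) = 33.9 / 26.98 = 1.256 mol.
Since Al³⁺ + 3 e⁻ → Al, n(e⁻) passed = 3 × 1.256 = 3.769 mol.
Cells in series carry the same charge, so the same 3.769 mol of electrons passes through cell 2.
Li⁺ + e⁻ → Li, so n(Li) = 3.769 / 1 = 3.769 mol.
m(Li) = 3.769 × 6.94 = 26.2 g.

26.2 g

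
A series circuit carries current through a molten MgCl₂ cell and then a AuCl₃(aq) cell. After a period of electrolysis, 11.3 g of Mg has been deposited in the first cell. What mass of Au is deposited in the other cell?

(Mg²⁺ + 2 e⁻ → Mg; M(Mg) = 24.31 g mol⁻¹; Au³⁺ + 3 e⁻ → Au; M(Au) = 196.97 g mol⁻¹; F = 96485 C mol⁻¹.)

n(Mg) = 11.3 / 24.31 = 0.4648 mol.
Since Mg²⁺ + 2 e⁻ → Mg, n(e⁻) passed = 2 × 0.4648 = 0.9297 mol.
Cells in series carry the same charge, so the same 0.9297 mol of electrons passes through cell 2.
Au³⁺ + 3 e⁻ → Au, so n(Au) = 0.9297 / 3 = 0.3099 mol.
m(Au) = 0.3099 × 196.97 = 61.0 g.

61.0 g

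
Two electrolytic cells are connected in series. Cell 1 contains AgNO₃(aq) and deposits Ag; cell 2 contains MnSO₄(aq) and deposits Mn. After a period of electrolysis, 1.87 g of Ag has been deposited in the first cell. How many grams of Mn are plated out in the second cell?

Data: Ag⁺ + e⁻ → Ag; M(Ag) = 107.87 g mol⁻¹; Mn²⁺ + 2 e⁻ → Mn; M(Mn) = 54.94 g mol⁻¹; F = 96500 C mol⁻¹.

n(Ag) = 1.87 / 107.87 = 0.01734 mol.
Since Ag⁺ + e⁻ → Ag, n(e⁻) passed = 1 × 0.01734 = 0.01734 mol.
Cells in series carry the same charge, so the same 0.01734 mol of electrons passes through cell 2.
Mn²⁺ + 2 e⁻ → Mn, so n(Mn) = 0.01734 / 2 = 0.008668 mol.
m(Mn) = 0.008668 × 54.94 = 0.476 g.

0.476 g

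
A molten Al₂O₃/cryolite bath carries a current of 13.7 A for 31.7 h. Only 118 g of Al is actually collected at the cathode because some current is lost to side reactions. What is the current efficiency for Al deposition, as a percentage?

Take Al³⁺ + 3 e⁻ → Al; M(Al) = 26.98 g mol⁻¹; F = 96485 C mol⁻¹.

Q = I·t = 13.70 × 114120 = 1563000 C; n(e⁻) = 1563000/96485 = 16.20 mol.
Theoretical n(Al) = n(e⁻)/3 = 5.401 mol, i.e. m_theo = 5.401 × 26.98 = 145.7 g.
Efficiency = m_actual / m_theo = 118 / 145.7 = 81.0 %.

81.0 %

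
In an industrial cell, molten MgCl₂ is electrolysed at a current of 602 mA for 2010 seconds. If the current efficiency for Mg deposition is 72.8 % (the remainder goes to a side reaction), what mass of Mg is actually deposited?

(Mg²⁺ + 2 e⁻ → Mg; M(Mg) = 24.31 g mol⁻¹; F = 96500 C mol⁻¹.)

0.111 g

Q = I·t = 0.6020 × 2010.0 = 1210 C.
n(e⁻) = 1210/96500 = 0.01254 mol; theoretically n(Mg) = 0.01254/2 = 0.006270 mol, m_theo = 0.1524 g.
At 72.8 % efficiency, m_actual = 0.728 × 0.1524 = 0.111 g.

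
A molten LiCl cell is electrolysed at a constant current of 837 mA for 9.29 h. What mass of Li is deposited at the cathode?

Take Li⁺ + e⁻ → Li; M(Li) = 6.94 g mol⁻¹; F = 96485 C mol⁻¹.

2.01 g

Q = I·t = 0.8370 A × 33444 s = 27990 C.
n(e⁻) = Q/F = 27990 / 96485 = 0.2901 mol.
Li⁺ + e⁻ → Li, so n(Li) = n(e⁻)/1 = 0.2901 mol.
m = n·M = 0.2901 × 6.94 = 2.01 g.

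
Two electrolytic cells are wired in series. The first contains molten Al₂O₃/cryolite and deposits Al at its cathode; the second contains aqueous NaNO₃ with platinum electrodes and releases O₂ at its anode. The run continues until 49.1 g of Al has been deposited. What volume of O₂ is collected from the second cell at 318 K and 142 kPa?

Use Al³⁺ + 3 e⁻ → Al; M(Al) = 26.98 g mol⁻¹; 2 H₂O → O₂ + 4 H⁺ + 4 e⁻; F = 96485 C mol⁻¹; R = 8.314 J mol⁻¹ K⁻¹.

25.4 L

n(Al) = 49.1 / 26.98 = 1.820 mol, so n(e⁻) = 3 × 1.820 = 5.460 mol.
The cells are in series, so the same 5.460 mol of electrons passes through the second cell.
2 H₂O → O₂ + 4 H⁺ + 4 e⁻ — 4 mol e⁻ per mol O₂, so n(O₂) = 5.460/4 = 1.365 mol.
V = nRT/P = (1.365 × 8.314 × 318) / (142 × 10³) = 0.0254 m³ = 25.4 L.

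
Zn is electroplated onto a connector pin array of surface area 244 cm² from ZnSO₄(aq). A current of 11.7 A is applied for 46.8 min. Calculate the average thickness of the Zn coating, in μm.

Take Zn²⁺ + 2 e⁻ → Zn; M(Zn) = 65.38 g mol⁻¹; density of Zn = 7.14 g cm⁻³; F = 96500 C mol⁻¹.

63.9 μm

Q = I·t = 11.70 × 2808.0 = 32850 C; n(e⁻) = 0.3405 mol.
n(Zn) = n(e⁻)/2 = 0.1702 mol, so m = 0.1702 × 65.38 = 11.13 g.
Volume = m/ρ = 11.13 / 7.14 = 1.559 cm³.
Thickness = V/A = 1.559 / 244 = 0.00639 cm = 63.9 μm.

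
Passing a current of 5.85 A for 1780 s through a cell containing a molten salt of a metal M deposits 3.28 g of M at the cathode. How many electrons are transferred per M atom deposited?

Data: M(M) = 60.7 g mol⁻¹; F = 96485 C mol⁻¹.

2

Q = I·t = 5.850 A × 1780.0 s = 10410 C, so n(e⁻) = 10410/96485 = 0.1079 mol.
n(M) deposited = 3.28 / 60.7 = 0.05404 mol.
Electrons per atom = n(e⁻)/n(M) = 0.1079 / 0.05404 = 2.00 ≈ 2, so the ion is M²⁺.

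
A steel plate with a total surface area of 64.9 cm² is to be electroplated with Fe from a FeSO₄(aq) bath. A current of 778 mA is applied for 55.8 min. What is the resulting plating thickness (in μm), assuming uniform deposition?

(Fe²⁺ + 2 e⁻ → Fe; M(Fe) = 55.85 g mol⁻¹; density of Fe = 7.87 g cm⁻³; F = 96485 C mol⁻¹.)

14.8 μm

Q = I·t = 0.7780 × 3348.0 = 2605 C; n(e⁻) = 0.02700 mol.
n(Fe) = n(e⁻)/2 = 0.01350 mol, so m = 0.01350 × 55.85 = 0.7539 g.
Volume = m/ρ = 0.7539 / 7.87 = 0.09579 cm³.
Thickness = V/A = 0.09579 / 64.9 = 0.00148 cm = 14.8 μm.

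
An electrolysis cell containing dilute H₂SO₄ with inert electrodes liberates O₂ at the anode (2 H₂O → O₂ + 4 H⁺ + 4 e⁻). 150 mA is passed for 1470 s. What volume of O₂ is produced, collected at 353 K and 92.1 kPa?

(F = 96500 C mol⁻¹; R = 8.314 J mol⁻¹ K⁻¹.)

0.0182 L

Q = I·t = 0.1500 A × 1470.0 s = 220.5 C.
n(e⁻) = Q/F = 220.5 / 96500 = 0.002285 mol.
4 electrons are transferred per O₂ molecule, so n(O₂) = 0.002285 / 4 = 0.0005712 mol.
V = nRT/P = (0.0005712 × 8.314 × 353) / (92.1 × 10³ Pa) = 1.82 × 10⁻⁵ m³ = 0.0182 L.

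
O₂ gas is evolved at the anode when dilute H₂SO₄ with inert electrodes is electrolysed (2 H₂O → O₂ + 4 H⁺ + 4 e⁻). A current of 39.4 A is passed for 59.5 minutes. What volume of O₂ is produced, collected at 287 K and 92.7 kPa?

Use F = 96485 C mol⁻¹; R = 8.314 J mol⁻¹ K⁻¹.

9.38 L

Q = I·t = 39.40 A × 3570.0 s = 140700 C.
n(e⁻) = Q/F = 140700 / 96485 = 1.458 mol.
4 electrons are transferred per O₂ molecule, so n(O₂) = 1.458 / 4 = 0.3645 mol.
V = nRT/P = (0.3645 × 8.314 × 287) / (92.7 × 10³ Pa) = 0.00938 m³ = 9.38 L.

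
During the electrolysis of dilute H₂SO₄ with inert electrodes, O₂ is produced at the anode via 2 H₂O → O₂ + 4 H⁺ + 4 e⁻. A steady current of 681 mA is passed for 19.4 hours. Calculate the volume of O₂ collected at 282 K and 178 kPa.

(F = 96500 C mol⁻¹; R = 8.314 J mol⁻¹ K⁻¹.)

1.62 L

Q = I·t = 0.6810 A × 69840 s = 47560 C.
n(e⁻) = Q/F = 47560 / 96500 = 0.4929 mol.
4 electrons are transferred per O₂ molecule, so n(O₂) = 0.4929 / 4 = 0.1232 mol.
V = nRT/P = (0.1232 × 8.314 × 282) / (178 × 10³ Pa) = 0.00162 m³ = 1.62 L.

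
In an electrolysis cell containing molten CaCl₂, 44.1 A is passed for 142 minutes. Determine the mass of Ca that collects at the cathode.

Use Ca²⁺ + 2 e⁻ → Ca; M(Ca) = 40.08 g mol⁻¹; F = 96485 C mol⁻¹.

Q = I·t = 44.10 A × 8520.0 s = 375700 C.
n(e⁻) = Q/F = 375700 / 96485 = 3.894 mol.
Ca²⁺ + 2 e⁻ → Ca, so n(Ca) = n(e⁻)/2 = 1.947 mol.
m = n·M = 1.947 × 40.08 = 78.0 g.

78.0 g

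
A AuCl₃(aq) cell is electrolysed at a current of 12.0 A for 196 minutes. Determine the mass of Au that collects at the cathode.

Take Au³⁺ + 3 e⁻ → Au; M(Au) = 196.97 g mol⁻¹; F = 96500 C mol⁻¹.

Q = I·t = 12.00 A × 11760 s = 141100 C.
n(e⁻) = Q/F = 141100 / 96500 = 1.462 mol.
Au³⁺ + 3 e⁻ → Au, so n(Au) = n(e⁻)/3 = 0.4875 mol.
m = n·M = 0.4875 × 196.97 = 96.0 g.

96.0 g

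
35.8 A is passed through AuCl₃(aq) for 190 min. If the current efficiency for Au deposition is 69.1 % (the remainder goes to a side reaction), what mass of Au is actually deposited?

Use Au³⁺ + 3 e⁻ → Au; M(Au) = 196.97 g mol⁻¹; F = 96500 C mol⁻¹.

192 g

Q = I·t = 35.80 × 11400 = 408100 C.
n(e⁻) = 408100/96500 = 4.229 mol; theoretically n(Au) = 4.229/3 = 1.410 mol, m_theo = 277.7 g.
At 69.1 % efficiency, m_actual = 0.691 × 277.7 = 192 g.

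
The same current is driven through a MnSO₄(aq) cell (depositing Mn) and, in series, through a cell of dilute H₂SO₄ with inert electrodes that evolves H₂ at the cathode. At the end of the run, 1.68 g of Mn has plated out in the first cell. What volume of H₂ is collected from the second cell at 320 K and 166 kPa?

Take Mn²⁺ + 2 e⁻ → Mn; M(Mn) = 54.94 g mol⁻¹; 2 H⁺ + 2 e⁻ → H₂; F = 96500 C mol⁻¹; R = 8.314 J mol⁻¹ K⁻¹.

0.490 L

n(Mn) = 1.68 / 54.94 = 0.03058 mol, so n(e⁻) = 2 × 0.03058 = 0.06116 mol.
The cells are in series, so the same 0.06116 mol of electrons passes through the second cell.
2 H⁺ + 2 e⁻ → H₂ — 2 mol e⁻ per mol H₂, so n(H₂) = 0.06116/2 = 0.03058 mol.
V = nRT/P = (0.03058 × 8.314 × 320) / (166 × 10³) = 4.90 × 10⁻⁴ m³ = 0.490 L.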